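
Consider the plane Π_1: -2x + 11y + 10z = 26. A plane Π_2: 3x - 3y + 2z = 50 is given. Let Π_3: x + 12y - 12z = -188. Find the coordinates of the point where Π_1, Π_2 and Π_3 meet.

Solving the 3×3 linear system -2x + 11y + 10z = 26, 3x - 3y + 2z = 50, x + 12y - 12z = -188 (e.g. by elimination or Cramer's rule, determinant = 784) gives (4, -6, 10).

(4, -6, 10)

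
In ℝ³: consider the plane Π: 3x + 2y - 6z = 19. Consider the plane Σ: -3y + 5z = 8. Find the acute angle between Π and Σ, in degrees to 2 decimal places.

cos θ = |n₁·n₂| / (|n₁||n₂|) = |-36| / (√49 · √34).
θ = arccos(0.88199) ≈ 28.12°.

28.12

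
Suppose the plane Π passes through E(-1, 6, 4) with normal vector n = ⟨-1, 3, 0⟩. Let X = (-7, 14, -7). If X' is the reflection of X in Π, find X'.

(-1, -4, -7)

Π: n·r = n·E gives -x + 3y = 19.
λ = (n·X − d)/|n|² = (49 − 19)/10 = 3.
Reflection = X − 2λn = (-7, 14, -7) − 6·(-1, 3, 0) = (-1, -4, -7).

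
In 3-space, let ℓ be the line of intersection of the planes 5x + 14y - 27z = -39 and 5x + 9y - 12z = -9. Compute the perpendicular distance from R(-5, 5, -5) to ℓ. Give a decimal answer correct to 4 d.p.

Direction of ℓ: (5, 14, -27) × (5, 9, -12) = (75, -75, -25).
A point on ℓ: solving the two plane equations with x = -3 gives (-3, 6, 4).
Taking (-3, 6, 4) on ℓ with direction v = (75, -75, -25): w = R − (-3, 6, 4) = (-2, -1, -9), and w × v = (-650, -725, 225).
Distance = |w × v| / |v| = √998750 / √11875 ≈ 9.1709.

9.1709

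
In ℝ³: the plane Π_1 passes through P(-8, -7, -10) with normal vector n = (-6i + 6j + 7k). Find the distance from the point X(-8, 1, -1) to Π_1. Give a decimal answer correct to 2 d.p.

10.09

Π_1: n·r = n·P gives -6x + 6y + 7z = -64.
n·X − d = (-6)·(-8) + (6)·(1) + (7)·(-1) − (-64) = 111; |n| = √121.
Distance = |111| / √121 = 111/√121 ≈ 10.09.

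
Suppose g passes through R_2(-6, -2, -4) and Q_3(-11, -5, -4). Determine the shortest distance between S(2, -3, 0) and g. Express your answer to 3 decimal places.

6.382

A direction vector for g is Q_3 − R_2 = (-5, -3, 0).
Taking (-6, -2, -4) on g with direction v = (-5, -3, 0): w = S − (-6, -2, -4) = (8, -1, 4), and w × v = (12, -20, -29).
Distance = |w × v| / |v| = √1385 / √34 ≈ 6.382.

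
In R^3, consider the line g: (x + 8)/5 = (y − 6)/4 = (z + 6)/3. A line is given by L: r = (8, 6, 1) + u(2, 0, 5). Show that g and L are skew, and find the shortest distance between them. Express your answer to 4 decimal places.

g has direction (5, 4, 3) through (-8, 6, -6).
Common perpendicular direction n = (5, 4, 3) × (2, 0, 5) = (20, -19, -8).
With w = (8, 6, 1) − (-8, 6, -6) = (16, 0, 7), w · n = 264.
Since n ≠ 0 the lines are not parallel, and w · n = 264 ≠ 0 so they do not intersect; hence they are skew.
Distance = |w · n| / |n| = |264| / √825 ≈ 9.1913.

9.1913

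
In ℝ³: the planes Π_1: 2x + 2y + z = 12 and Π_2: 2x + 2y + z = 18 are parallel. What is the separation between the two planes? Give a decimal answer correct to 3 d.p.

Same normal n = (2, 2, 1) with |n| = √9; distance = |12 − 18| / |n| = 6/√9 ≈ 2.000.

2.000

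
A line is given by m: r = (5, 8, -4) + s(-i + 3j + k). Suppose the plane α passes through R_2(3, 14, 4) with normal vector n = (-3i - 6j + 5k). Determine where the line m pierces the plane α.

α: n·r = n·R_2 gives -3x - 6y + 5z = -73.
Substitute r = (5, 8, -4) + t(-1, 3, 1) into the plane: -83 + (-10)t = -73, so t = -1.
Intersection: (5, 8, -4) + (-1)·(-1, 3, 1) = (6, 5, -5).

(6, 5, -5)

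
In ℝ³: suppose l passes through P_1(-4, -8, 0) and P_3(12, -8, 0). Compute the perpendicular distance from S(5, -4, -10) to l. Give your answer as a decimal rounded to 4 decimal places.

10.7703

A direction vector for l is P_3 − P_1 = (16, 0, 0).
Taking (-4, -8, 0) on l with direction v = (16, 0, 0): w = S − (-4, -8, 0) = (9, 4, -10), and w × v = (0, -160, -64).
Distance = |w × v| / |v| = √29696 / √256 ≈ 10.7703.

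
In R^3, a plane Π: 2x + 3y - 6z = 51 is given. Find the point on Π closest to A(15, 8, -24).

(9, -1, -6)

Foot = A − λn with λ = (n·A − d)/|n|² = (198 − 51)/49 = 3.
Foot = (15, 8, -24) − 3·(2, 3, -6) = (9, -1, -6).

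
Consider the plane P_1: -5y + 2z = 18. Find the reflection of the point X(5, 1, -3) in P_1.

λ = (n·X − d)/|n|² = (-11 − 18)/29 = -1.
Reflection = X − 2λn = (5, 1, -3) − (-2)·(0, -5, 2) = (5, -9, 1).

(5, -9, 1)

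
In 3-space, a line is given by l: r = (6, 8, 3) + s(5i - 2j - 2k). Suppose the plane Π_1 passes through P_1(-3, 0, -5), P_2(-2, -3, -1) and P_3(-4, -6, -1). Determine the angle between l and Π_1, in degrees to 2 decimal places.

P_1P_2 = (1, -3, 4), P_1P_3 = (-1, -6, 4); a normal to Π_1 is P_1P_2 × P_1P_3 = (12, -8, -9).
Using P_1: Π_1 has equation 12x - 8y - 9z = 9.
sin θ = |n·v| / (|n||v|) = |94| / (√289 · √33) = 0.96255.
θ ≈ 74.27°.

74.27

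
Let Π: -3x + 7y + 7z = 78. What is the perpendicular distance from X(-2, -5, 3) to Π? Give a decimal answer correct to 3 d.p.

n·X − d = (-3)·(-2) + (7)·(-5) + (7)·(3) − 78 = -86; |n| = √107.
Distance = |-86| / √107 = 86/√107 ≈ 8.314.

8.314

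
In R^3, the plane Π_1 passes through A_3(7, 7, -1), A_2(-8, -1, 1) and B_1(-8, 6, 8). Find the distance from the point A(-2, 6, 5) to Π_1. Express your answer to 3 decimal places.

A_3A_2 = (-15, -8, 2), A_3B_1 = (-15, -1, 9); a normal to Π_1 is A_3A_2 × A_3B_1 = (-70, 105, -105).
Using A_3: Π_1 has equation -70x + 105y - 105z = 350.
n·A − d = (-70)·(-2) + (105)·(6) + (-105)·(5) − 350 = -105; |n| = √26950.
Distance = |-105| / √26950 = 105/√26950 ≈ 0.640.

0.640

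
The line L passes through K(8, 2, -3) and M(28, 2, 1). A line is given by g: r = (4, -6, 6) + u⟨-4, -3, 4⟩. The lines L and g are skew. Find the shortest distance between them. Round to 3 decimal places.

A direction vector for L is M − K = (20, 0, 4).
Common perpendicular direction n = (20, 0, 4) × (-4, -3, 4) = (12, -96, -60).
With w = (4, -6, 6) − (8, 2, -3) = (-4, -8, 9), w · n = 180.
Distance = |w · n| / |n| = |180| / √12960 ≈ 1.581.

1.581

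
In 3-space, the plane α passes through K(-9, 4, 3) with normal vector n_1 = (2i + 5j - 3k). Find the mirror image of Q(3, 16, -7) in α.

α: n_1·r = n_1·K gives 2x + 5y - 3z = -7.
λ = (n·Q − d)/|n|² = (107 − (-7))/38 = 3.
Reflection = Q − 2λn = (3, 16, -7) − 6·(2, 5, -3) = (-9, -14, 11).

(-9, -14, 11)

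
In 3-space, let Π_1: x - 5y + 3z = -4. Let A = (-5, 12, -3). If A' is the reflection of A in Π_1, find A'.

λ = (n·A − d)/|n|² = (-74 − (-4))/35 = -2.
Reflection = A − 2λn = (-5, 12, -3) − (-4)·(1, -5, 3) = (-1, -8, 9).

(-1, -8, 9)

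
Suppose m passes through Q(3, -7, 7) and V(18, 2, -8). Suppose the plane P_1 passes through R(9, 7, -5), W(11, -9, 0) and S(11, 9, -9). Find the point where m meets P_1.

(8, -4, 2)

A direction vector for m is V − Q = (15, 9, -15).
RW = (2, -16, 5), RS = (2, 2, -4); a normal to P_1 is RW × RS = (54, 18, 36).
Using R: P_1 has equation 54x + 18y + 36z = 432.
Substitute r = (3, -7, 7) + t(15, 9, -15) into the plane: 288 + 432t = 432, so t = 1/3.
Intersection: (3, -7, 7) + (1/3)·(15, 9, -15) = (8, -4, 2).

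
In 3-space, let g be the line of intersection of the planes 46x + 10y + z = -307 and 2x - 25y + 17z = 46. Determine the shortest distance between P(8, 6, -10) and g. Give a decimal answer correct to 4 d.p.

Direction of g: (46, 10, 1) × (2, -25, 17) = (195, -780, -1170).
A point on g: solving the two plane equations with x = -5 gives (-5, -7, -7).
Taking (-5, -7, -7) on g with direction v = (195, -780, -1170): w = P − (-5, -7, -7) = (13, 13, -3), and w × v = (-17550, 14625, -12675).
Distance = |w × v| / |v| = √682548750 / √2015325 ≈ 18.4032.

18.4032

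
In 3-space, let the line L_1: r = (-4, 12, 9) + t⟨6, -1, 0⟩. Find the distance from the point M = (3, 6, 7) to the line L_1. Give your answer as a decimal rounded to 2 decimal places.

Taking (-4, 12, 9) on L_1 with direction v = (6, -1, 0): w = M − (-4, 12, 9) = (7, -6, -2), and w × v = (-2, -12, 29).
Distance = |w × v| / |v| = √989 / √37 ≈ 5.17.

5.17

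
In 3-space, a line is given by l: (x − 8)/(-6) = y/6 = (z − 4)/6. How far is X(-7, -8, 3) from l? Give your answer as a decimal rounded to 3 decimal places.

16.673

l has direction (-6, 6, 6) through (8, 0, 4).
Taking (8, 0, 4) on l with direction v = (-6, 6, 6): w = X − (8, 0, 4) = (-15, -8, -1), and w × v = (-42, 96, -138).
Distance = |w × v| / |v| = √30024 / √108 ≈ 16.673.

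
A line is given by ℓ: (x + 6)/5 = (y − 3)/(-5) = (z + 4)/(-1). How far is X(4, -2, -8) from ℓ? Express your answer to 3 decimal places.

ℓ has direction (5, -5, -1) through (-6, 3, -4).
Taking (-6, 3, -4) on ℓ with direction v = (5, -5, -1): w = X − (-6, 3, -4) = (10, -5, -4), and w × v = (-15, -10, -25).
Distance = |w × v| / |v| = √950 / √51 ≈ 4.316.

4.316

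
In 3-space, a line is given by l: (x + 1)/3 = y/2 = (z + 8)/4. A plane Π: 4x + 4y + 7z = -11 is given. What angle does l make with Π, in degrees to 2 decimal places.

82.04

l has direction (3, 2, 4) through (-1, 0, -8).
sin θ = |n·v| / (|n||v|) = |48| / (√81 · √29) = 0.99038.
θ ≈ 82.04°.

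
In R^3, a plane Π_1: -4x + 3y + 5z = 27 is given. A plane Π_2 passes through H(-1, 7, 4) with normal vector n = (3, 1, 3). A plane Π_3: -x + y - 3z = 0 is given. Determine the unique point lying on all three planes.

Π_2: n·r = n·H gives 3x + y + 3z = 16.
Solving the 3×3 linear system -4x + 3y + 5z = 27, 3x + y + 3z = 16, -x + y - 3z = 0 (e.g. by elimination or Cramer's rule, determinant = 62) gives (1, 7, 2).

(1, 7, 2)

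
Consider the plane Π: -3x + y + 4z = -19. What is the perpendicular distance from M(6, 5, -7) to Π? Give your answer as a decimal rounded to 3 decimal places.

n·M − d = (-3)·(6) + (1)·(5) + (4)·(-7) − (-19) = -22; |n| = √26.
Distance = |-22| / √26 = 22/√26 ≈ 4.315.

4.315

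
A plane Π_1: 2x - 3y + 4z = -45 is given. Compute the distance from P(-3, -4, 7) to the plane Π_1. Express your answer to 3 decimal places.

14.670

n·P − d = (2)·(-3) + (-3)·(-4) + (4)·(7) − (-45) = 79; |n| = √29.
Distance = |79| / √29 = 79/√29 ≈ 14.670.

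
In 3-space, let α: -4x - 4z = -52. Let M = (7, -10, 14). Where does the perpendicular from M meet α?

(3, -10, 10)

Foot = M − λn with λ = (n·M − d)/|n|² = (-84 − (-52))/32 = -1.
Foot = (7, -10, 14) − (-1)·(-4, 0, -4) = (3, -10, 10).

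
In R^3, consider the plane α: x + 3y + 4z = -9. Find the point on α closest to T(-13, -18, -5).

(-10, -9, 7)

Foot = T − λn with λ = (n·T − d)/|n|² = (-87 − (-9))/26 = -3.
Foot = (-13, -18, -5) − (-3)·(1, 3, 4) = (-10, -9, 7).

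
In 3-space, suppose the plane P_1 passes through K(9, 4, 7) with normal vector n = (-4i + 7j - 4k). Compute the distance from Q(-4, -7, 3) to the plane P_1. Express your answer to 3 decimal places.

1.000

P_1: n·r = n·K gives -4x + 7y - 4z = -36.
n·Q − d = (-4)·(-4) + (7)·(-7) + (-4)·(3) − (-36) = -9; |n| = √81.
Distance = |-9| / √81 = 9/√81 ≈ 1.000.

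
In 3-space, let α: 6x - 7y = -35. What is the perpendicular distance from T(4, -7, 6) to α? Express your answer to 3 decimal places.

11.714

n·T − d = (6)·(4) + (-7)·(-7) + (0)·(6) − (-35) = 108; |n| = √85.
Distance = |108| / √85 = 108/√85 ≈ 11.714.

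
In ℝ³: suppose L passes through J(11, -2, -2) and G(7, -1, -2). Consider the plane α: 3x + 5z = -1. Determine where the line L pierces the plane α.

(3, 0, -2)

A direction vector for L is G − J = (-4, 1, 0).
Substitute r = (11, -2, -2) + t(-4, 1, 0) into the plane: 23 + (-12)t = -1, so t = 2.
Intersection: (11, -2, -2) + 2·(-4, 1, 0) = (3, 0, -2).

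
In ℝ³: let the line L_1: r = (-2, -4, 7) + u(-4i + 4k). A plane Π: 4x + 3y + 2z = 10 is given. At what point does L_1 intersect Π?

(6, -4, -1)

Substitute r = (-2, -4, 7) + t(-4, 0, 4) into the plane: -6 + (-8)t = 10, so t = -2.
Intersection: (-2, -4, 7) + (-2)·(-4, 0, 4) = (6, -4, -1).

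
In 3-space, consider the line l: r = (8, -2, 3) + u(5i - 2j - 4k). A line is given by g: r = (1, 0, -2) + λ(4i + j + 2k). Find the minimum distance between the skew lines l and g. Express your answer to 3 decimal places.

Common perpendicular direction n = (5, -2, -4) × (4, 1, 2) = (0, -26, 13).
With w = (1, 0, -2) − (8, -2, 3) = (-7, 2, -5), w · n = -117.
Distance = |w · n| / |n| = |-117| / √845 ≈ 4.025.

4.025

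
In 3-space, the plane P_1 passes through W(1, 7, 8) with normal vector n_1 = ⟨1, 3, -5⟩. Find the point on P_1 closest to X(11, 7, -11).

P_1: n_1·r = n_1·W gives x + 3y - 5z = -18.
Foot = X − λn with λ = (n·X − d)/|n|² = (87 − (-18))/35 = 3.
Foot = (11, 7, -11) − 3·(1, 3, -5) = (8, -2, 4).

(8, -2, 4)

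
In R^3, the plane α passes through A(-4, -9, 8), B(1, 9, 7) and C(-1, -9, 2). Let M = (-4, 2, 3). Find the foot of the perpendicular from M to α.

(0, 1, 5)

AB = (5, 18, -1), AC = (3, 0, -6); a normal to α is AB × AC = (-108, 27, -54).
Using A: α has equation -108x + 27y - 54z = -243.
Foot = M − λn with λ = (n·M − d)/|n|² = (324 − (-243))/15309 = 1/27.
Foot = (-4, 2, 3) − (1/27)·(-108, 27, -54) = (0, 1, 5).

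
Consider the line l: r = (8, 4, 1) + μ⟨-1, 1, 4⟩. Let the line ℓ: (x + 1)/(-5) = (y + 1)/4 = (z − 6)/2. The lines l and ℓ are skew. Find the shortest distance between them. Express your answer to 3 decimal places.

9.682

ℓ has direction (-5, 4, 2) through (-1, -1, 6).
Common perpendicular direction n = (-1, 1, 4) × (-5, 4, 2) = (-14, -18, 1).
With w = (-1, -1, 6) − (8, 4, 1) = (-9, -5, 5), w · n = 221.
Distance = |w · n| / |n| = |221| / √521 ≈ 9.682.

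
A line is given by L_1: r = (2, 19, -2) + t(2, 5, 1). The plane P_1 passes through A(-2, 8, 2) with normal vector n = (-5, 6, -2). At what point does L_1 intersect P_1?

P_1: n·r = n·A gives -5x + 6y - 2z = 54.
Substitute r = (2, 19, -2) + t(2, 5, 1) into the plane: 108 + 18t = 54, so t = -3.
Intersection: (2, 19, -2) + (-3)·(2, 5, 1) = (-4, 4, -5).

(-4, 4, -5)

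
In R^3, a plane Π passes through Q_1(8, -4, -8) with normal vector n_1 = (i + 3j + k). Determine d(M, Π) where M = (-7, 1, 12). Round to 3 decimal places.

6.030

Π: n_1·r = n_1·Q_1 gives x + 3y + z = -12.
n·M − d = (1)·(-7) + (3)·(1) + (1)·(12) − (-12) = 20; |n| = √11.
Distance = |20| / √11 = 20/√11 ≈ 6.030.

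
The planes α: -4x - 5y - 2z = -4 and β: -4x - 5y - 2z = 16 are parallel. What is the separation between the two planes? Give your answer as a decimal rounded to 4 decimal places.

2.9814

Same normal n = (-4, -5, -2) with |n| = √45; distance = |-4 − 16| / |n| = 20/√45 ≈ 2.9814.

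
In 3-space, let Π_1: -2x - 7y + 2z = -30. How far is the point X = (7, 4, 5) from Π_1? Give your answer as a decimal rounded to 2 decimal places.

n·X − d = (-2)·(7) + (-7)·(4) + (2)·(5) − (-30) = -2; |n| = √57.
Distance = |-2| / √57 = 2/√57 ≈ 0.26.

0.26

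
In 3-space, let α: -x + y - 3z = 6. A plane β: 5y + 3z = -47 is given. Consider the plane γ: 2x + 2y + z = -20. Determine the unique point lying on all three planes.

Solving the 3×3 linear system -x + y - 3z = 6, 5y + 3z = -47, 2x + 2y + z = -20 (e.g. by elimination or Cramer's rule, determinant = 37) gives (-1, -7, -4).

(-1, -7, -4)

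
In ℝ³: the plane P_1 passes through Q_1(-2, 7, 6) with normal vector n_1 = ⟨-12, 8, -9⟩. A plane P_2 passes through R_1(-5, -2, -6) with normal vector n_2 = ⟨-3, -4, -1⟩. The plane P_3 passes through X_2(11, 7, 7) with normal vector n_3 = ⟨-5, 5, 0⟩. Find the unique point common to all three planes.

P_1: n_1·r = n_1·Q_1 gives -12x + 8y - 9z = 26.
P_2: n_2·r = n_2·R_1 gives -3x - 4y - z = 29.
P_3: n_3·r = n_3·X_2 gives -5x + 5y = -20.
Solving the 3×3 linear system -12x + 8y - 9z = 26, -3x - 4y - z = 29, -5x + 5y = -20 (e.g. by elimination or Cramer's rule, determinant = 295) gives (-1, -5, -6).

(-1, -5, -6)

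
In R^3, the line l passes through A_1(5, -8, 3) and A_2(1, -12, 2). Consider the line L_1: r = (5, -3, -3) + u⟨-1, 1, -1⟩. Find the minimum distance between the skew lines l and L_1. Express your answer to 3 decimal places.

3.334

A direction vector for l is A_2 − A_1 = (-4, -4, -1).
Common perpendicular direction n = (-4, -4, -1) × (-1, 1, -1) = (5, -3, -8).
With w = (5, -3, -3) − (5, -8, 3) = (0, 5, -6), w · n = 33.
Distance = |w · n| / |n| = |33| / √98 ≈ 3.334.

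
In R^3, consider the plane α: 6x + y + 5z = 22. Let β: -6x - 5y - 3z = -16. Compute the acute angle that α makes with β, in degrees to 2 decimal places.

31.78

cos θ = |n₁·n₂| / (|n₁||n₂|) = |-56| / (√62 · √70).
θ = arccos(0.85005) ≈ 31.78°.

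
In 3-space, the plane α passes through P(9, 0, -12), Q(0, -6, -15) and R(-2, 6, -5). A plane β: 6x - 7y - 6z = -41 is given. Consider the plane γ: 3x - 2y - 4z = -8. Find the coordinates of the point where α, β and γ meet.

(-6, 5, -5)

PQ = (-9, -6, -3), PR = (-11, 6, 7); a normal to α is PQ × PR = (-24, 96, -120).
Using P: α has equation -24x + 96y - 120z = 1224.
Solving the 3×3 linear system -24x + 96y - 120z = 1224, 6x - 7y - 6z = -41, 3x - 2y - 4z = -8 (e.g. by elimination or Cramer's rule, determinant = -888) gives (-6, 5, -5).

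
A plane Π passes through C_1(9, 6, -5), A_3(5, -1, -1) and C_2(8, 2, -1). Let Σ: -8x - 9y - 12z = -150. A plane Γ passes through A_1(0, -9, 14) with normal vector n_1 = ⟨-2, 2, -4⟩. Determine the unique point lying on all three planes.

C_1A_3 = (-4, -7, 4), C_1C_2 = (-1, -4, 4); a normal to Π is C_1A_3 × C_1C_2 = (-12, 12, 9).
Using C_1: Π has equation -12x + 12y + 9z = -81.
Γ: n_1·r = n_1·A_1 gives -2x + 2y - 4z = -74.
Solving the 3×3 linear system -12x + 12y + 9z = -81, -8x - 9y - 12z = -150, -2x + 2y - 4z = -74 (e.g. by elimination or Cramer's rule, determinant = -1122) gives (9, -6, 11).

(9, -6, 11)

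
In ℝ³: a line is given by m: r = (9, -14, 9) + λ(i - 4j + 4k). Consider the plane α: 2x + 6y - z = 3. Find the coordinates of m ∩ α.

Substitute r = (9, -14, 9) + t(1, -4, 4) into the plane: -75 + (-26)t = 3, so t = -3.
Intersection: (9, -14, 9) + (-3)·(1, -4, 4) = (6, -2, -3).

(6, -2, -3)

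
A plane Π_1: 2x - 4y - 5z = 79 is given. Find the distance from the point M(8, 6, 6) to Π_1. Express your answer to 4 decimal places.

n·M − d = (2)·(8) + (-4)·(6) + (-5)·(6) − 79 = -117; |n| = √45.
Distance = |-117| / √45 = 117/√45 ≈ 17.4413.

17.4413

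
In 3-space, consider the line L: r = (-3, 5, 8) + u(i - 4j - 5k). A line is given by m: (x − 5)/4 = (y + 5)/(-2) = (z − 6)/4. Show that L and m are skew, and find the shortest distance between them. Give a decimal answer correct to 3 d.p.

0.105

m has direction (4, -2, 4) through (5, -5, 6).
Common perpendicular direction n = (1, -4, -5) × (4, -2, 4) = (-26, -24, 14).
With w = (5, -5, 6) − (-3, 5, 8) = (8, -10, -2), w · n = 4.
Since n ≠ 0 the lines are not parallel, and w · n = 4 ≠ 0 so they do not intersect; hence they are skew.
Distance = |w · n| / |n| = |4| / √1448 ≈ 0.105.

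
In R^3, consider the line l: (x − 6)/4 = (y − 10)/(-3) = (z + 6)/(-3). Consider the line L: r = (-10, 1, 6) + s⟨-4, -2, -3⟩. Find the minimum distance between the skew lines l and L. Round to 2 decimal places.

l has direction (4, -3, -3) through (6, 10, -6).
Common perpendicular direction n = (4, -3, -3) × (-4, -2, -3) = (3, 24, -20).
With w = (-10, 1, 6) − (6, 10, -6) = (-16, -9, 12), w · n = -504.
Distance = |w · n| / |n| = |-504| / √985 ≈ 16.06.

16.06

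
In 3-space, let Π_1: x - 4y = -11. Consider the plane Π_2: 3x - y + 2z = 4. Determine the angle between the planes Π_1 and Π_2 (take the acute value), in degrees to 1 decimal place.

cos θ = |n₁·n₂| / (|n₁||n₂|) = |7| / (√17 · √14).
θ = arccos(0.45374) ≈ 63.0°.

63.0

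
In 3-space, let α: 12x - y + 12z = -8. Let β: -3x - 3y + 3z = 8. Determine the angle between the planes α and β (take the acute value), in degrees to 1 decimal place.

88.1

cos θ = |n₁·n₂| / (|n₁||n₂|) = |3| / (√289 · √27).
θ = arccos(0.03396) ≈ 88.1°.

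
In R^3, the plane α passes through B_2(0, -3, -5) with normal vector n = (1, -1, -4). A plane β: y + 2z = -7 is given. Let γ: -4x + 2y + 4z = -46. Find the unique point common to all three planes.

α: n·r = n·B_2 gives x - y - 4z = 23.
Solving the 3×3 linear system x - y - 4z = 23, y + 2z = -7, -4x + 2y + 4z = -46 (e.g. by elimination or Cramer's rule, determinant = -8) gives (8, 1, -4).

(8, 1, -4)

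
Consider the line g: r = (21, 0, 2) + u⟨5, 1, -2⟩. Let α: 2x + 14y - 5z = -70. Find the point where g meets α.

(6, -3, 8)

Substitute r = (21, 0, 2) + t(5, 1, -2) into the plane: 32 + 34t = -70, so t = -3.
Intersection: (21, 0, 2) + (-3)·(5, 1, -2) = (6, -3, 8).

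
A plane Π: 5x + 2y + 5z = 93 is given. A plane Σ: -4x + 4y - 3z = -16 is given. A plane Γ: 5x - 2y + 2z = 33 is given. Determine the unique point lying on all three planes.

Solving the 3×3 linear system 5x + 2y + 5z = 93, -4x + 4y - 3z = -16, 5x - 2y + 2z = 33 (e.g. by elimination or Cramer's rule, determinant = -64) gives (7, 9, 8).

(7, 9, 8)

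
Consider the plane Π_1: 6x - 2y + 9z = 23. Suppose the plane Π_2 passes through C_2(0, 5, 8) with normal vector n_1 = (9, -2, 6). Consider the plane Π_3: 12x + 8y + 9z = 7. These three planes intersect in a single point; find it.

(4, -4, -1)

Π_2: n_1·r = n_1·C_2 gives 9x - 2y + 6z = 38.
Solving the 3×3 linear system 6x - 2y + 9z = 23, 9x - 2y + 6z = 38, 12x + 8y + 9z = 7 (e.g. by elimination or Cramer's rule, determinant = 486) gives (4, -4, -1).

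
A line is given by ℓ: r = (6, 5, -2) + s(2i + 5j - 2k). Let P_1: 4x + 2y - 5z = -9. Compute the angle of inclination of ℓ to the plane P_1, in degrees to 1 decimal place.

46.6

sin θ = |n·v| / (|n||v|) = |28| / (√45 · √33) = 0.72660.
θ ≈ 46.6°.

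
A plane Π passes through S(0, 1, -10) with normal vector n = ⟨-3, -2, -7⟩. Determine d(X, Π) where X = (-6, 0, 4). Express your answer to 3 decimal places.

Π: n·r = n·S gives -3x - 2y - 7z = 68.
n·X − d = (-3)·(-6) + (-2)·(0) + (-7)·(4) − 68 = -78; |n| = √62.
Distance = |-78| / √62 = 78/√62 ≈ 9.906.

9.906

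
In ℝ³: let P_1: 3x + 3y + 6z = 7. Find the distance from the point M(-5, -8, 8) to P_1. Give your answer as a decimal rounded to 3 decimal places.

0.272

n·M − d = (3)·(-5) + (3)·(-8) + (6)·(8) − 7 = 2; |n| = √54.
Distance = |2| / √54 = 2/√54 ≈ 0.272.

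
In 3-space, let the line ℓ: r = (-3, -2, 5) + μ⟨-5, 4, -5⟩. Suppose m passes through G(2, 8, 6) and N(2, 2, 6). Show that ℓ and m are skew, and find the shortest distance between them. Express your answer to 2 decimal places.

2.83

A direction vector for m is N − G = (0, -6, 0).
Common perpendicular direction n = (-5, 4, -5) × (0, -6, 0) = (-30, 0, 30).
With w = (2, 8, 6) − (-3, -2, 5) = (5, 10, 1), w · n = -120.
Since n ≠ 0 the lines are not parallel, and w · n = -120 ≠ 0 so they do not intersect; hence they are skew.
Distance = |w · n| / |n| = |-120| / √1800 ≈ 2.83.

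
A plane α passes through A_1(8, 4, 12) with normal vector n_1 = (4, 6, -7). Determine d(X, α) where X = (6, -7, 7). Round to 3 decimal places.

3.881

α: n_1·r = n_1·A_1 gives 4x + 6y - 7z = -28.
n·X − d = (4)·(6) + (6)·(-7) + (-7)·(7) − (-28) = -39; |n| = √101.
Distance = |-39| / √101 = 39/√101 ≈ 3.881.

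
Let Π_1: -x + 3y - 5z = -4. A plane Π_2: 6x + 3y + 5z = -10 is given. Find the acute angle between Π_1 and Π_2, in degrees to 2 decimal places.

cos θ = |n₁·n₂| / (|n₁||n₂|) = |-22| / (√35 · √70).
θ = arccos(0.44447) ≈ 63.61°.

63.61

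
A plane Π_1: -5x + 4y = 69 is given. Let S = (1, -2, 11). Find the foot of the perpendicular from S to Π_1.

Foot = S − λn with λ = (n·S − d)/|n|² = (-13 − 69)/41 = -2.
Foot = (1, -2, 11) − (-2)·(-5, 4, 0) = (-9, 6, 11).

(-9, 6, 11)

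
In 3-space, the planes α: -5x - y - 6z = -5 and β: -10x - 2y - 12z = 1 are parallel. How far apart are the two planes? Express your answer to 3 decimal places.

0.699

Rescale β by 1/2: -5x - y - 6z = 1/2. Then distance = |-5 − (1/2)| / √62 ≈ 0.699.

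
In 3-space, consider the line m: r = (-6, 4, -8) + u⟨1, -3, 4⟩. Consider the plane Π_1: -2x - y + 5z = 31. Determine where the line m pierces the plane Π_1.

Substitute r = (-6, 4, -8) + t(1, -3, 4) into the plane: -32 + 21t = 31, so t = 3.
Intersection: (-6, 4, -8) + 3·(1, -3, 4) = (-3, -5, 4).

(-3, -5, 4)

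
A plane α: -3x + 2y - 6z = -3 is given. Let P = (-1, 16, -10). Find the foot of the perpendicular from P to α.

Foot = P − λn with λ = (n·P − d)/|n|² = (95 − (-3))/49 = 2.
Foot = (-1, 16, -10) − 2·(-3, 2, -6) = (5, 12, 2).

(5, 12, 2)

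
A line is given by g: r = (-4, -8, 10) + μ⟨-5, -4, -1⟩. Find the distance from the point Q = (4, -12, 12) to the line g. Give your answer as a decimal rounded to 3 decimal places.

Taking (-4, -8, 10) on g with direction v = (-5, -4, -1): w = Q − (-4, -8, 10) = (8, -4, 2), and w × v = (12, -2, -52).
Distance = |w × v| / |v| = √2852 / √42 ≈ 8.240.

8.240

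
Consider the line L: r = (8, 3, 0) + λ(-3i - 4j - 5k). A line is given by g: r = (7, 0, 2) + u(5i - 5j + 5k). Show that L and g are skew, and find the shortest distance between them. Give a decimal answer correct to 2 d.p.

Common perpendicular direction n = (-3, -4, -5) × (5, -5, 5) = (-45, -10, 35).
With w = (7, 0, 2) − (8, 3, 0) = (-1, -3, 2), w · n = 145.
Since n ≠ 0 the lines are not parallel, and w · n = 145 ≠ 0 so they do not intersect; hence they are skew.
Distance = |w · n| / |n| = |145| / √3350 ≈ 2.51.

2.51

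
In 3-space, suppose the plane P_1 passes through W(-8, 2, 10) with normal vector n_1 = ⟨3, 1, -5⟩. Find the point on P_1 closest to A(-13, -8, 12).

(-10, -7, 7)

P_1: n_1·r = n_1·W gives 3x + y - 5z = -72.
Foot = A − λn with λ = (n·A − d)/|n|² = (-107 − (-72))/35 = -1.
Foot = (-13, -8, 12) − (-1)·(3, 1, -5) = (-10, -7, 7).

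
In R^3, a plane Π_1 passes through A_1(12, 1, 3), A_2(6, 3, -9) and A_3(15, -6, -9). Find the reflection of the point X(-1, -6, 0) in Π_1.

(17, 12, -6)

A_1A_2 = (-6, 2, -12), A_1A_3 = (3, -7, -12); a normal to Π_1 is A_1A_2 × A_1A_3 = (-108, -108, 36).
Using A_1: Π_1 has equation -108x - 108y + 36z = -1296.
λ = (n·X − d)/|n|² = (756 − (-1296))/24624 = 1/12.
Reflection = X − 2λn = (-1, -6, 0) − (1/6)·(-108, -108, 36) = (17, 12, -6).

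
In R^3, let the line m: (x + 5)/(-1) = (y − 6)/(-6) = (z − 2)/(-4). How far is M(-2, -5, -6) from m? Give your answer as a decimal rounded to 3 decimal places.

4.870

m has direction (-1, -6, -4) through (-5, 6, 2).
Taking (-5, 6, 2) on m with direction v = (-1, -6, -4): w = M − (-5, 6, 2) = (3, -11, -8), and w × v = (-4, 20, -29).
Distance = |w × v| / |v| = √1257 / √53 ≈ 4.870.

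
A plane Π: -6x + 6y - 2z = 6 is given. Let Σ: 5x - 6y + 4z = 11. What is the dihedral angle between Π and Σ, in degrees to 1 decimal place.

14.7

cos θ = |n₁·n₂| / (|n₁||n₂|) = |-74| / (√76 · √77).
θ = arccos(0.96734) ≈ 14.7°.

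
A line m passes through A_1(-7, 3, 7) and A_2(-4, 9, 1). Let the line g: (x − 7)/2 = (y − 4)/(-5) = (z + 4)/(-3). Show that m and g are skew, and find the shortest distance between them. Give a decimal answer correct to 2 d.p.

A direction vector for m is A_2 − A_1 = (3, 6, -6).
g has direction (2, -5, -3) through (7, 4, -4).
Common perpendicular direction n = (3, 6, -6) × (2, -5, -3) = (-48, -3, -27).
With w = (7, 4, -4) − (-7, 3, 7) = (14, 1, -11), w · n = -378.
Since n ≠ 0 the lines are not parallel, and w · n = -378 ≠ 0 so they do not intersect; hence they are skew.
Distance = |w · n| / |n| = |-378| / √3042 ≈ 6.85.

6.85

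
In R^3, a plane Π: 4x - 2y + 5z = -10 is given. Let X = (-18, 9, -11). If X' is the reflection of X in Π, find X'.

(6, -3, 19)

λ = (n·X − d)/|n|² = (-145 − (-10))/45 = -3.
Reflection = X − 2λn = (-18, 9, -11) − (-6)·(4, -2, 5) = (6, -3, 19).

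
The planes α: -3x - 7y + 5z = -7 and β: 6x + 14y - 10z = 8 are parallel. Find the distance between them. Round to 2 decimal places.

0.33

Rescale β by 1/(-2): -3x - 7y + 5z = -4. Then distance = |-7 − (-4)| / √83 ≈ 0.33.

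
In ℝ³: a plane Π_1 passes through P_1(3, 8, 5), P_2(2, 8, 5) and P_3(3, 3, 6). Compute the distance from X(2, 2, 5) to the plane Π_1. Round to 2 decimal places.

1.18

P_1P_2 = (-1, 0, 0), P_1P_3 = (0, -5, 1); a normal to Π_1 is P_1P_2 × P_1P_3 = (0, 1, 5).
Using P_1: Π_1 has equation y + 5z = 33.
n·X − d = (0)·(2) + (1)·(2) + (5)·(5) − 33 = -6; |n| = √26.
Distance = |-6| / √26 = 6/√26 ≈ 1.18.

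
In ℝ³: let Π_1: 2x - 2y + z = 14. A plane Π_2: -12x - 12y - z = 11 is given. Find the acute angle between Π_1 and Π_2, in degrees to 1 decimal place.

cos θ = |n₁·n₂| / (|n₁||n₂|) = |-1| / (√9 · √289).
θ = arccos(0.01961) ≈ 88.9°.

88.9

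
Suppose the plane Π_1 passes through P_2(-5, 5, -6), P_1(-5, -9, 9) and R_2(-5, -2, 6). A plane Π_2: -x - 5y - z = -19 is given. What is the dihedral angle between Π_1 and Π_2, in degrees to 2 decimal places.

78.90

P_2P_1 = (0, -14, 15), P_2R_2 = (0, -7, 12); a normal to Π_1 is P_2P_1 × P_2R_2 = (-63, 0, 0).
Using P_2: Π_1 has equation -63x = 315.
cos θ = |n₁·n₂| / (|n₁||n₂|) = |63| / (√3969 · √27).
θ = arccos(0.19245) ≈ 78.90°.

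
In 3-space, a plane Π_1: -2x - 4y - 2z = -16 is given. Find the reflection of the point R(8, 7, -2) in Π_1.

λ = (n·R − d)/|n|² = (-40 − (-16))/24 = -1.
Reflection = R − 2λn = (8, 7, -2) − (-2)·(-2, -4, -2) = (4, -1, -6).

(4, -1, -6)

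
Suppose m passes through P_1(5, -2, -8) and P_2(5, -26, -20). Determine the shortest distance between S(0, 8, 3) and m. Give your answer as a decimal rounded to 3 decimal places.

A direction vector for m is P_2 − P_1 = (0, -24, -12).
Taking (5, -2, -8) on m with direction v = (0, -24, -12): w = S − (5, -2, -8) = (-5, 10, 11), and w × v = (144, -60, 120).
Distance = |w × v| / |v| = √38736 / √720 ≈ 7.335.

7.335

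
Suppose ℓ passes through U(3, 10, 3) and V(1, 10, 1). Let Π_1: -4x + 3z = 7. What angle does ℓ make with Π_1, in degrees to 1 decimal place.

8.1

A direction vector for ℓ is V − U = (-2, 0, -2).
sin θ = |n·v| / (|n||v|) = |2| / (√25 · √8) = 0.14142.
θ ≈ 8.1°.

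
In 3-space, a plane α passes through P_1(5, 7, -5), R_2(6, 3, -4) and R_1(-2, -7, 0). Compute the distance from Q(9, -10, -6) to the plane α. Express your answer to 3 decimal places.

5.035

P_1R_2 = (1, -4, 1), P_1R_1 = (-7, -14, 5); a normal to α is P_1R_2 × P_1R_1 = (-6, -12, -42).
Using P_1: α has equation -6x - 12y - 42z = 96.
n·Q − d = (-6)·(9) + (-12)·(-10) + (-42)·(-6) − 96 = 222; |n| = √1944.
Distance = |222| / √1944 = 222/√1944 ≈ 5.035.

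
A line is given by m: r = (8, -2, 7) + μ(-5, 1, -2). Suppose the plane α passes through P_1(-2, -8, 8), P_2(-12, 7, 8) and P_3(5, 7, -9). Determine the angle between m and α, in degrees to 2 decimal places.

47.70

P_1P_2 = (-10, 15, 0), P_1P_3 = (7, 15, -17); a normal to α is P_1P_2 × P_1P_3 = (-255, -170, -255).
Using P_1: α has equation -255x - 170y - 255z = -170.
sin θ = |n·v| / (|n||v|) = |1615| / (√158950 · √30) = 0.73957.
θ ≈ 47.70°.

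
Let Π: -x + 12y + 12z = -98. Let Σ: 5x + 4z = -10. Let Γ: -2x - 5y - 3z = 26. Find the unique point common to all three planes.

(2, -3, -5)

Solving the 3×3 linear system -x + 12y + 12z = -98, 5x + 4z = -10, -2x - 5y - 3z = 26 (e.g. by elimination or Cramer's rule, determinant = -236) gives (2, -3, -5).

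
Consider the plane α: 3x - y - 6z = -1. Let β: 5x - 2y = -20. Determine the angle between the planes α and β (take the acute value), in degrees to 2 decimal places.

62.26

cos θ = |n₁·n₂| / (|n₁||n₂|) = |17| / (√46 · √29).
θ = arccos(0.46545) ≈ 62.26°.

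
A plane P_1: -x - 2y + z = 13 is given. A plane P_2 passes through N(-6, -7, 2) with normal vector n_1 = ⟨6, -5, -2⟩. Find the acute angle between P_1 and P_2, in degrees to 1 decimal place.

P_2: n_1·r = n_1·N gives 6x - 5y - 2z = -5.
cos θ = |n₁·n₂| / (|n₁||n₂|) = |2| / (√6 · √65).
θ = arccos(0.10127) ≈ 84.2°.

84.2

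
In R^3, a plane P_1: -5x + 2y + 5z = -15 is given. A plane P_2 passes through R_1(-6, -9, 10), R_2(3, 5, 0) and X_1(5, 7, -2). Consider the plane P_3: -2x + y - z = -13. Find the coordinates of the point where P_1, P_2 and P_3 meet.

R_1R_2 = (9, 14, -10), R_1X_1 = (11, 16, -12); a normal to P_2 is R_1R_2 × R_1X_1 = (-8, -2, -10).
Using R_1: P_2 has equation -8x - 2y - 10z = -34.
Solving the 3×3 linear system -5x + 2y + 5z = -15, -8x - 2y - 10z = -34, -2x + y - z = -13 (e.g. by elimination or Cramer's rule, determinant = -96) gives (3, -5, 2).

(3, -5, 2)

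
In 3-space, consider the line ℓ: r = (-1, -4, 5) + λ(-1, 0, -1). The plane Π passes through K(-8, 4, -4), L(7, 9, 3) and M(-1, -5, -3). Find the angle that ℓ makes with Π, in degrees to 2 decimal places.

22.79

KL = (15, 5, 7), KM = (7, -9, 1); a normal to Π is KL × KM = (68, 34, -170).
Using K: Π has equation 68x + 34y - 170z = 272.
sin θ = |n·v| / (|n||v|) = |102| / (√34680 · √2) = 0.38730.
θ ≈ 22.79°.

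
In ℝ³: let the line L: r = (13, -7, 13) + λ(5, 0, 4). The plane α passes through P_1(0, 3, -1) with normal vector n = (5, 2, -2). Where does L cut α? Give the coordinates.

(8, -7, 9)

α: n·r = n·P_1 gives 5x + 2y - 2z = 8.
Substitute r = (13, -7, 13) + t(5, 0, 4) into the plane: 25 + 17t = 8, so t = -1.
Intersection: (13, -7, 13) + (-1)·(5, 0, 4) = (8, -7, 9).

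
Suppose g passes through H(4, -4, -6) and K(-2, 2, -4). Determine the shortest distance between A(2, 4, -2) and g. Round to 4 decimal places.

4.8123

A direction vector for g is K − H = (-6, 6, 2).
Taking (4, -4, -6) on g with direction v = (-6, 6, 2): w = A − (4, -4, -6) = (-2, 8, 4), and w × v = (-8, -20, 36).
Distance = |w × v| / |v| = √1760 / √76 ≈ 4.8123.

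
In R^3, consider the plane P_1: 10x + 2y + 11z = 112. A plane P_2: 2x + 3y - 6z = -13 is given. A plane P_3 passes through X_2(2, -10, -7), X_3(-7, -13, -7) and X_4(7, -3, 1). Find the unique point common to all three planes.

(7, -1, 4)

X_2X_3 = (-9, -3, 0), X_2X_4 = (5, 7, 8); a normal to P_3 is X_2X_3 × X_2X_4 = (-24, 72, -48).
Using X_2: P_3 has equation -24x + 72y - 48z = -432.
Solving the 3×3 linear system 10x + 2y + 11z = 112, 2x + 3y - 6z = -13, -24x + 72y - 48z = -432 (e.g. by elimination or Cramer's rule, determinant = 5736) gives (7, -1, 4).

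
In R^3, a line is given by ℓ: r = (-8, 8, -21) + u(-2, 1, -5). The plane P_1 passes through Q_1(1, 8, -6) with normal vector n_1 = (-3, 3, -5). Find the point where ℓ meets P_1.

P_1: n_1·r = n_1·Q_1 gives -3x + 3y - 5z = 51.
Substitute r = (-8, 8, -21) + t(-2, 1, -5) into the plane: 153 + 34t = 51, so t = -3.
Intersection: (-8, 8, -21) + (-3)·(-2, 1, -5) = (-2, 5, -6).

(-2, 5, -6)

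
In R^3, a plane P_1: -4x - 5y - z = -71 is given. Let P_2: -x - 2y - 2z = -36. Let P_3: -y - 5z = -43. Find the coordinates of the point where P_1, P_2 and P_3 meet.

(6, 8, 7)

Solving the 3×3 linear system -4x - 5y - z = -71, -x - 2y - 2z = -36, -y - 5z = -43 (e.g. by elimination or Cramer's rule, determinant = -8) gives (6, 8, 7).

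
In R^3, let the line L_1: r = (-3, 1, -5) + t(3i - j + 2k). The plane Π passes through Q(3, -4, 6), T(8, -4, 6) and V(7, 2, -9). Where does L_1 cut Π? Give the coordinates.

QT = (5, 0, 0), QV = (4, 6, -15); a normal to Π is QT × QV = (0, 75, 30).
Using Q: Π has equation 75y + 30z = -120.
Substitute r = (-3, 1, -5) + t(3, -1, 2) into the plane: -75 + (-15)t = -120, so t = 3.
Intersection: (-3, 1, -5) + 3·(3, -1, 2) = (6, -2, 1).

(6, -2, 1)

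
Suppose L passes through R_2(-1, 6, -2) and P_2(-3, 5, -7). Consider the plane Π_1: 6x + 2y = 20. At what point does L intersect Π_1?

A direction vector for L is P_2 − R_2 = (-2, -1, -5).
Substitute r = (-1, 6, -2) + t(-2, -1, -5) into the plane: 6 + (-14)t = 20, so t = -1.
Intersection: (-1, 6, -2) + (-1)·(-2, -1, -5) = (1, 7, 3).

(1, 7, 3)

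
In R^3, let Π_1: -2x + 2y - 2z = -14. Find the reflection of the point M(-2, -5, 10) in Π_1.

λ = (n·M − d)/|n|² = (-26 − (-14))/12 = -1.
Reflection = M − 2λn = (-2, -5, 10) − (-2)·(-2, 2, -2) = (-6, -1, 6).

(-6, -1, 6)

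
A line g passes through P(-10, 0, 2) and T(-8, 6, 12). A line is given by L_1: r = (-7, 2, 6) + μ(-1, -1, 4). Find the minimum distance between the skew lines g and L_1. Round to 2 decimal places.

2.12

A direction vector for g is T − P = (2, 6, 10).
Common perpendicular direction n = (2, 6, 10) × (-1, -1, 4) = (34, -18, 4).
With w = (-7, 2, 6) − (-10, 0, 2) = (3, 2, 4), w · n = 82.
Distance = |w · n| / |n| = |82| / √1496 ≈ 2.12.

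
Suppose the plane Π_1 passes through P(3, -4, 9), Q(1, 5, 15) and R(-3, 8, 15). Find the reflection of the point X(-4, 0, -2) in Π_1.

(-10, -8, 8)

PQ = (-2, 9, 6), PR = (-6, 12, 6); a normal to Π_1 is PQ × PR = (-18, -24, 30).
Using P: Π_1 has equation -18x - 24y + 30z = 312.
λ = (n·X − d)/|n|² = (12 − 312)/1800 = -1/6.
Reflection = X − 2λn = (-4, 0, -2) − (-1/3)·(-18, -24, 30) = (-10, -8, 8).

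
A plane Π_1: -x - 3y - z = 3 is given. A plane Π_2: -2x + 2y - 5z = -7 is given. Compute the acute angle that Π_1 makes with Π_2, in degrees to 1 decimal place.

cos θ = |n₁·n₂| / (|n₁||n₂|) = |1| / (√11 · √33).
θ = arccos(0.05249) ≈ 87.0°.

87.0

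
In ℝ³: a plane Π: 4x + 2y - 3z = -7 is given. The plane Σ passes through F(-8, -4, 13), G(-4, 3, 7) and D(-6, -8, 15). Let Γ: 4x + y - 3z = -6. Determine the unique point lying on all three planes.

(4, -1, 7)

FG = (4, 7, -6), FD = (2, -4, 2); a normal to Σ is FG × FD = (-10, -20, -30).
Using F: Σ has equation -10x - 20y - 30z = -230.
Solving the 3×3 linear system 4x + 2y - 3z = -7, -10x - 20y - 30z = -230, 4x + y - 3z = -6 (e.g. by elimination or Cramer's rule, determinant = -150) gives (4, -1, 7).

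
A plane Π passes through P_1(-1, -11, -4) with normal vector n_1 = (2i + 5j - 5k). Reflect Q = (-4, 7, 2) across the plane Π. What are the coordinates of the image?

Π: n_1·r = n_1·P_1 gives 2x + 5y - 5z = -37.
λ = (n·Q − d)/|n|² = (17 − (-37))/54 = 1.
Reflection = Q − 2λn = (-4, 7, 2) − 2·(2, 5, -5) = (-8, -3, 12).

(-8, -3, 12)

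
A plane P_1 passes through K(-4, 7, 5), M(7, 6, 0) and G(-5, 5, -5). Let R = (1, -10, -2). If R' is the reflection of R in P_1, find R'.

KM = (11, -1, -5), KG = (-1, -2, -10); a normal to P_1 is KM × KG = (0, 115, -23).
Using K: P_1 has equation 115y - 23z = 690.
λ = (n·R − d)/|n|² = (-1104 − 690)/13754 = -3/23.
Reflection = R − 2λn = (1, -10, -2) − (-6/23)·(0, 115, -23) = (1, 20, -8).

(1, 20, -8)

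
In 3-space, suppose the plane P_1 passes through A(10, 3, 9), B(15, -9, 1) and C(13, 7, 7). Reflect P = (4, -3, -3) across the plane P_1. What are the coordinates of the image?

AB = (5, -12, -8), AC = (3, 4, -2); a normal to P_1 is AB × AC = (56, -14, 56).
Using A: P_1 has equation 56x - 14y + 56z = 1022.
λ = (n·P − d)/|n|² = (98 − 1022)/6468 = -1/7.
Reflection = P − 2λn = (4, -3, -3) − (-2/7)·(56, -14, 56) = (20, -7, 13).

(20, -7, 13)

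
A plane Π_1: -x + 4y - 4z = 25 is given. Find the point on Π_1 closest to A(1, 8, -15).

Foot = A − λn with λ = (n·A − d)/|n|² = (91 − 25)/33 = 2.
Foot = (1, 8, -15) − 2·(-1, 4, -4) = (3, 0, -7).

(3, 0, -7)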